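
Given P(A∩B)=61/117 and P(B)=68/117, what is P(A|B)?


P(A|B) = P(A∩B)/P(B) = (61/117)/(68/117) = 61/68

61/68


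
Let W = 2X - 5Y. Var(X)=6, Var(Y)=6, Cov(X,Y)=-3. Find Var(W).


Var(2X - 5Y) = 2^2*Var(X) + (-5)^2*Var(Y) + 2*2*(-5)*Cov(X,Y)
= 4*6 + 25*6 - 20*(-3)
= 24 + 150 + 60 = 234

234


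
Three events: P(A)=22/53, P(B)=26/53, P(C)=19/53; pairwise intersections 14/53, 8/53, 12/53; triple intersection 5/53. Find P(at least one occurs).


P(A∪B∪C) = P(A)+P(B)+P(C) - P(AB)-P(AC)-P(BC) + P(ABC)
= 22/53+26/53+19/53 - 14/53-8/53-12/53 + 5/53
= 38/53

38/53


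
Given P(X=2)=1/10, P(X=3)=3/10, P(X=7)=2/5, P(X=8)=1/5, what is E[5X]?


E[5X] = sum(g(x)*P(x))
= 10*1/10 + 15*3/10 + 35*2/5 + 40*1/5
= 55/2

55/2


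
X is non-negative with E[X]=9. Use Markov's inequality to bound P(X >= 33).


Markov: P(X >= a) <= E[X]/a
P(X >= 33) <= 9/33 = 3/11

3/11


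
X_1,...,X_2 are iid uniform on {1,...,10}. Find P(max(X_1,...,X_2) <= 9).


P(max <= 9) = P(all X_i <= 9) = (P(X_1 <= 9))^2
= (9/10)^2 = 81/100

81/100


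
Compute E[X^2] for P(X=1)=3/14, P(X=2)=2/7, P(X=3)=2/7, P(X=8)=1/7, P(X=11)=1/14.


E[X^2] = sum(g(x)*P(x))
= 1*3/14 + 4*2/7 + 9*2/7 + 64*1/7 + 121*1/14
= 152/7

152/7


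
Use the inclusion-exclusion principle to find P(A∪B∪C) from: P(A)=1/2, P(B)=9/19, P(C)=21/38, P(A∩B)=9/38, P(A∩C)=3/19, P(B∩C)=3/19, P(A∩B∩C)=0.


P(A∪B∪C) = P(A)+P(B)+P(C) - P(AB)-P(AC)-P(BC) + P(ABC)
= 1/2+9/19+21/38 - 9/38-3/19-3/19 + 0
= 37/38

37/38


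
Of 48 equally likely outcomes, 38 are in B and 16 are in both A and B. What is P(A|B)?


P(A|B) = P(A∩B)/P(B) = (16/48)/(38/48) = 16/38 = 8/19

8/19


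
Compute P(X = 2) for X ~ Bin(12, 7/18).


P(X=2) = C(12,2) * p^2 * (1-p)^10
= 66 * 49/324 * 25937424601/3570467226624
= 13980271859939/192805230237696

13980271859939/192805230237696


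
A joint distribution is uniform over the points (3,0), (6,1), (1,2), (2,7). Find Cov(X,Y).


E[X]=3, E[Y]=5/2, E[XY]=11/2
Cov(X,Y) = E[XY] - E[X]E[Y] = 11/2 - 3*5/2 = -2

-2


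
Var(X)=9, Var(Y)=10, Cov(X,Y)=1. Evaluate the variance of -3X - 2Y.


Var(-3X - 2Y) = (-3)^2*Var(X) + (-2)^2*Var(Y) + 2*(-3)*(-2)*Cov(X,Y)
= 9*9 + 4*10 + 12*1
= 81 + 40 + 12 = 133

133


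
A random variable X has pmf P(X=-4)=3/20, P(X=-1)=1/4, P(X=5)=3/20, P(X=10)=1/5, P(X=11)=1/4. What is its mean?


E[X] = sum(x * P(x))
= -4*3/20 - 1*1/4 + 5*3/20 + 10*1/5 + 11*1/4
= 93/20

93/20


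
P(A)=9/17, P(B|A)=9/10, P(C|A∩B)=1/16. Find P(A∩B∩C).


P(A∩B∩C) = P(A) * P(B|A) * P(C|A∩B)
= 9/17 * 9/10 * 1/16
= 81/170 * 1/16 = 81/2720

81/2720


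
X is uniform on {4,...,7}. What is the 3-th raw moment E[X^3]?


E[X^3] = (1/4) * sum(x^3 for x=4..7)
= 748/4 = 187

187


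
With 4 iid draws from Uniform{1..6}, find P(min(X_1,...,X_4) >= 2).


P(min >= 2) = P(all X_i >= 2) = (P(X_1 >= 2))^4
= (5/6)^4 = 625/1296

625/1296


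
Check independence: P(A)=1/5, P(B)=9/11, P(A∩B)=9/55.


P(A)*P(B) = 1/5*9/11 = 9/55
P(A∩B) = 9/55, which equals P(A)P(B), so independent

Yes, A and B are independent


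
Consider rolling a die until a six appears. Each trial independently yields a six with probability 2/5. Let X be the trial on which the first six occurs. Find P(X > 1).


P(X > 1) = P(first 1 trials all fail) = (1-p)^1 = (3/5)^1 = 3/5

3/5


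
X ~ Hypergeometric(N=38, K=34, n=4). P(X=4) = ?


P(X=4) = C(34,4)*C(4,0) / C(38,4)
= 46376*1 / 73815
= 46376/73815

46376/73815


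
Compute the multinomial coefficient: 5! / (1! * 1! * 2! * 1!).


5! = 120
Denominator: 1!=1 * 1!=1 * 2!=2 * 1!=1
Coefficient = 120 / 2 = 60

60


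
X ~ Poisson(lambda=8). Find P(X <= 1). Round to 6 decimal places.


P(X<=1) = e^(-8)*8^0/0! + e^(-8)*8^1/1!
≈ 0.0003354626 + 0.0026837010
= 0.0030191636
≈ 0.003019

0.003019


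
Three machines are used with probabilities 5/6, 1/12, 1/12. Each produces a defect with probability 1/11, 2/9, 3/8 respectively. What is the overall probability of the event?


P(A) = P(A|B1)P(B1) + P(A|B2)P(B2) + P(A|B3)P(B3)
= 1/11*5/6 + 2/9*1/12 + 3/8*1/12
= 5/66 + 1/54 + 1/32 = 1193/9504

1193/9504


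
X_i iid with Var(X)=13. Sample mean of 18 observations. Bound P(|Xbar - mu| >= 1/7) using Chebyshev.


Var(Xbar) = Var(X)/n = 13/18
Chebyshev: P(|Xbar-mu| >= 1/7) <= Var(Xbar)/(1/7)^2 = (13/18)/(1/49) = 637/18
Bound exceeds 1, so trivial bound: 1

1


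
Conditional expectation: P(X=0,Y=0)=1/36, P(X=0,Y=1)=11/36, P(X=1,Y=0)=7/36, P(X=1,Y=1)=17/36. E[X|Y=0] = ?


P(Y=0) = 8/36
E[X|Y=0] = (0*1 + 1*7)/8 = 7/8

7/8


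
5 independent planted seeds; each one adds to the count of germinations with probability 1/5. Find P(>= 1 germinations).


P(at least one) = 1 - P(none)
P(none) = (1 - 1/5)^5 = (4/5)^5 = 1024/3125
P(at least one) = 1 - 1024/3125 = 2101/3125

2101/3125


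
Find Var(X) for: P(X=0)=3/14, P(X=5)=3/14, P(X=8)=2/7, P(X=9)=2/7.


E[X] = 83/14, E[X^2] = 655/14
Var(X) = E[X^2] - (E[X])^2 = 655/14 - (83/14)^2 = 2281/196

2281/196


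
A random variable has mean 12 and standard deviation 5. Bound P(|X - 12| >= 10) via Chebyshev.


k = 10/5 = 2
Chebyshev: P(|X-mu| >= k*sigma) <= 1/k^2 = 1/2^2 = 1/4

1/4


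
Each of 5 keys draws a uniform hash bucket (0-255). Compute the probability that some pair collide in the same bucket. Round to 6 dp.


P(all different) = prod((256-i)/256 for i=0..4) = 0.961469
P(at least one match) = 1 - 0.961469 = 0.038531

0.038531


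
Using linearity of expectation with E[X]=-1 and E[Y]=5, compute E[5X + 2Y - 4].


E[5X + 2Y - 4] = 5*E[X] + 2*E[Y] - 4
= (5)*(-1) + (2)*(5) + (-4)
= -5 + 10 - 4 = 1

1


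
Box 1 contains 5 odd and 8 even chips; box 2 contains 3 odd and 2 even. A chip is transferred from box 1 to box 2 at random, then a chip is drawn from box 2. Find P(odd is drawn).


P(transfer odd) = 5/13; P(transfer even) = 8/13
If odd transferred: Urn II has 4 odd of 6, so P(odd|odd moved) = 2/3
If even transferred: Urn II has 3 odd of 6, so P(odd|even moved) = 1/2
By total probability: P(odd) = 5/13*2/3 + 8/13*1/2 = 22/39

22/39


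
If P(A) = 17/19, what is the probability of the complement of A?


P(A') = 1 - P(A) = 1 - 17/19 = 2/19

2/19


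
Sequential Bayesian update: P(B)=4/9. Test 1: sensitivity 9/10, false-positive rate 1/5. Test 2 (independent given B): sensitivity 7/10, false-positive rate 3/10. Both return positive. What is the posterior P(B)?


After test 1: P(+) = 9/10*4/9 + 1/5*5/9 = 23/45
P(B|+) = (2/5)/(23/45) = 18/23
After test 2 (use post1 as new prior): P(+) = 7/10*18/23 + 3/10*5/23 = 141/230
P(B|+,+) = (63/115)/(141/230) = 42/47

42/47


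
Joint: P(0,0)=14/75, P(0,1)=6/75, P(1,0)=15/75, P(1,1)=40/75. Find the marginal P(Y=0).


P(Y=0) = P(0,0)+P(1,0) = 14/75 + 15/75 = 29/75

29/75


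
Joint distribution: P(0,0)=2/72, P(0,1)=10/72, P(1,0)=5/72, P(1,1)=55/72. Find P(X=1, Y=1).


Read from table: P(X=1, Y=1) = 55/72

55/72


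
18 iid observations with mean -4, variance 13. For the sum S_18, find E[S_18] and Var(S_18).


E[S_n] = n*mu = 18*-4 = -72
Var(S_n) = n*sigma^2 = 18*13 = 234

E[S_18]=-72, Var(S_18)=234


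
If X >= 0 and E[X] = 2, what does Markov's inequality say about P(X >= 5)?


Markov: P(X >= a) <= E[X]/a
P(X >= 5) <= 2/5

2/5


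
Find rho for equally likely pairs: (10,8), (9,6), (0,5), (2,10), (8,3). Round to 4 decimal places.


Cov(X,Y) = -1.5200, Var(X) = 16.1600, Var(Y) = 5.8400
rho = Cov/(sqrt(VarX)*sqrt(VarY)) = -0.1565

-0.1565


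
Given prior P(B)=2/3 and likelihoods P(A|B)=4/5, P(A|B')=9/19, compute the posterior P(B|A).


P(A) = P(A|B)P(B) + P(A|B')P(B') = 4/5*2/3 + 9/19*1/3 = 197/285
P(B|A) = P(A|B)P(B)/P(A) = (8/15)/(197/285) = 152/197

152/197


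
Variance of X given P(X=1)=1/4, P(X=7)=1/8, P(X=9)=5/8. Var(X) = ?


E[X] = 27/4, E[X^2] = 57
Var(X) = E[X^2] - (E[X])^2 = 57 - (27/4)^2 = 183/16

183/16


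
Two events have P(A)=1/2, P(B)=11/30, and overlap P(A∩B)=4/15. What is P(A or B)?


P(A∪B) = P(A) + P(B) - P(A∩B)
= 1/2 + 11/30 - 4/15 = 3/5

3/5


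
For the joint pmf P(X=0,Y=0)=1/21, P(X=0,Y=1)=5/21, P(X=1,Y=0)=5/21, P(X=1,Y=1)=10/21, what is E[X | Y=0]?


P(Y=0) = 6/21
E[X|Y=0] = (0*1 + 1*5)/6 = 5/6

5/6


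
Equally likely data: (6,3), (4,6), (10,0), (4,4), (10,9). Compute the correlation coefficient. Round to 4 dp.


Cov(X,Y) = -0.3200, Var(X) = 7.3600, Var(Y) = 9.0400
rho = Cov/(sqrt(VarX)*sqrt(VarY)) = -0.0392

-0.0392


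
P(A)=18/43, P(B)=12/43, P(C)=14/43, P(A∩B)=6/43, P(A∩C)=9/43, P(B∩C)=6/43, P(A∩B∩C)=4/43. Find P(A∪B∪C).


P(A∪B∪C) = P(A)+P(B)+P(C) - P(AB)-P(AC)-P(BC) + P(ABC)
= 18/43+12/43+14/43 - 6/43-9/43-6/43 + 4/43
= 27/43

27/43


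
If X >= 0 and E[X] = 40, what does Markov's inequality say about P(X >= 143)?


Markov: P(X >= a) <= E[X]/a
P(X >= 143) <= 40/143

40/143


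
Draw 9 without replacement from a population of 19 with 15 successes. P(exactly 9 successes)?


P(X=9) = C(15,9)*C(4,0) / C(19,9)
= 5005*1 / 92378
= 5005/92378 = 35/646

35/646


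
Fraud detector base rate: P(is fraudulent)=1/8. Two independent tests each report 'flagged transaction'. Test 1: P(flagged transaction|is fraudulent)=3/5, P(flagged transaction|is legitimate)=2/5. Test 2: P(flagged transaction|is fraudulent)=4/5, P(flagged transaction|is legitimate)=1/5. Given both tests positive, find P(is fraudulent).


After test 1: P(+) = 3/5*1/8 + 2/5*7/8 = 17/40
P(B|+) = (3/40)/(17/40) = 3/17
After test 2 (use post1 as new prior): P(+) = 4/5*3/17 + 1/5*14/17 = 26/85
P(B|+,+) = (12/85)/(26/85) = 6/13

6/13


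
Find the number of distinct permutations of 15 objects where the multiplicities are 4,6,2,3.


15! = 1307674368000
Denominator: 4!=24 * 6!=720 * 2!=2 * 3!=6
Coefficient = 1307674368000 / 207360 = 6306300

6306300


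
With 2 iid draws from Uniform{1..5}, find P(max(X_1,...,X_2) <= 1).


P(max <= 1) = P(all X_i <= 1) = (P(X_1 <= 1))^2
= (1/5)^2 = 1/25

1/25


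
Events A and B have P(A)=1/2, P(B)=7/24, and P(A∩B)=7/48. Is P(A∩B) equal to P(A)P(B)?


P(A)*P(B) = 1/2*7/24 = 7/48
P(A∩B) = 7/48, which equals P(A)P(B), so independent

Yes, A and B are independent


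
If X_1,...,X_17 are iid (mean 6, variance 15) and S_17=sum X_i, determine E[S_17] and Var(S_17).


E[S_n] = n*mu = 17*6 = 102
Var(S_n) = n*sigma^2 = 17*15 = 255

E[S_17]=102, Var(S_17)=255


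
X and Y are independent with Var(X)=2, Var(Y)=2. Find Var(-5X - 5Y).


Independence => Cov(X,Y)=0
Var(-5X - 5Y) = (-5)^2*Var(X) + (-5)^2*Var(Y)
= 25*2 + 25*2 = 100

100


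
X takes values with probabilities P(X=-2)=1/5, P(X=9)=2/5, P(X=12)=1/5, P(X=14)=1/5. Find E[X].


E[X] = sum(x * P(x))
= -2*1/5 + 9*2/5 + 12*1/5 + 14*1/5
= 42/5

42/5


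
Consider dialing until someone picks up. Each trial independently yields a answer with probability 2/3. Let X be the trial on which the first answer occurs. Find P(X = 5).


P(X=5) = (1-p)^4 * p = (1/3)^4 * 2/3
= 1/81 * 2/3 = 2/243

2/243


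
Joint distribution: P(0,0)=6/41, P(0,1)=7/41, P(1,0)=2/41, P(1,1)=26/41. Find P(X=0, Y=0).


Read from table: P(X=0, Y=0) = 6/41

6/41


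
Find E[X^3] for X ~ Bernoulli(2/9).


For Bernoulli: X in {0,1}
E[X^3] = 0^3*(1-2/9) + 1^3*2/9 = 2/9

2/9


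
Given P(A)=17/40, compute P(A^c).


P(A') = 1 - P(A) = 1 - 17/40 = 23/40

23/40


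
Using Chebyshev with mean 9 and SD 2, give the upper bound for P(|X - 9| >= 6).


k = 6/2 = 3
Chebyshev: P(|X-mu| >= k*sigma) <= 1/k^2 = 1/3^2 = 1/9

1/9


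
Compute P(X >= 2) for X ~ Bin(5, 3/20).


P(X>=2) = P(X=2) + P(X=3) + P(X=4) + P(X=5)
= 44217/320000 + 7803/320000 + 1377/640000 + 243/3200000
= 16479/100000

16479/100000


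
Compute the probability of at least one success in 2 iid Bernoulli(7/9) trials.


P(at least one) = 1 - P(none)
P(none) = (1 - 7/9)^2 = (2/9)^2 = 4/81
P(at least one) = 1 - 4/81 = 77/81

77/81


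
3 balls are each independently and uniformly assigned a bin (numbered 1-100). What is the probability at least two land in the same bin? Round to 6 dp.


P(all different) = prod((100-i)/100 for i=0..2) = 0.970200
P(at least one match) = 1 - 0.970200 = 0.029800

0.029800


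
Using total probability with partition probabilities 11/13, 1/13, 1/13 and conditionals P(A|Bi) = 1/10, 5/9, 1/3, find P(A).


P(A) = P(A|B1)P(B1) + P(A|B2)P(B2) + P(A|B3)P(B3)
= 1/10*11/13 + 5/9*1/13 + 1/3*1/13
= 11/130 + 5/117 + 1/39 = 179/1170

179/1170


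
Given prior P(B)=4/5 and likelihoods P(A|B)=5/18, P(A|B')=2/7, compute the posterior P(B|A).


P(A) = P(A|B)P(B) + P(A|B')P(B') = 5/18*4/5 + 2/7*1/5 = 88/315
P(B|A) = P(A|B)P(B)/P(A) = (2/9)/(88/315) = 35/44

35/44


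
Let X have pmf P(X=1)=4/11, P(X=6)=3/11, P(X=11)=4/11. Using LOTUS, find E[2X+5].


E[2X+5] = sum(g(x)*P(x))
= 7*4/11 + 17*3/11 + 27*4/11
= 17

17


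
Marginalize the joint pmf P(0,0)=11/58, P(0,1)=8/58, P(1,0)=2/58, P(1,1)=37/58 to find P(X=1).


P(X=1) = P(1,0)+P(1,1) = 2/58 + 37/58 = 39/58

39/58


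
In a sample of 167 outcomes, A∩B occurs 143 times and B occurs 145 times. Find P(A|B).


P(A|B) = P(A∩B)/P(B) = (143/167)/(145/167) = 143/145

143/145


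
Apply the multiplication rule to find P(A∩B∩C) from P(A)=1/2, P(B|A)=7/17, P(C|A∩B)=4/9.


P(A∩B∩C) = P(A) * P(B|A) * P(C|A∩B)
= 1/2 * 7/17 * 4/9
= 7/34 * 4/9 = 14/153

14/153


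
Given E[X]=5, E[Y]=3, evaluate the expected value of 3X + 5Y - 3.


E[3X + 5Y - 3] = 3*E[X] + 5*E[Y] - 3
= (3)*(5) + (5)*(3) + (-3)
= 15 + 15 - 3 = 27

27


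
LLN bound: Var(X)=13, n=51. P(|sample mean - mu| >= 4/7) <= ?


Var(Xbar) = Var(X)/n = 13/51
Chebyshev: P(|Xbar-mu| >= 4/7) <= Var(Xbar)/(4/7)^2 = (13/51)/(16/49) = 637/816

637/816


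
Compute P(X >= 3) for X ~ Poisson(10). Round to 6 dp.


P(X>=3) = 1 - P(X<=2) = 1 - (e^(-10)*10^0/0! + e^(-10)*10^1/1! + e^(-10)*10^2/2!)
≈ 1 - (0.0000453999 + 0.0004539993 + 0.0022699965)
= 1 - 0.0027693957 = 0.9972306043
≈ 0.997231

0.997231


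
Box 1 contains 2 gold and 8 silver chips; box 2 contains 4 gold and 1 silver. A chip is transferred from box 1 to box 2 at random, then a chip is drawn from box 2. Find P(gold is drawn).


P(transfer gold) = 2/10 = 1/5; P(transfer silver) = 4/5
If gold transferred: Urn II has 5 gold of 6, so P(gold|gold moved) = 5/6
If silver transferred: Urn II has 4 gold of 6, so P(gold|silver moved) = 2/3
By total probability: P(gold) = 1/5*5/6 + 4/5*2/3 = 7/10

7/10


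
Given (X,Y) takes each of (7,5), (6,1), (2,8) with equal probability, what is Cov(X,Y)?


E[X]=5, E[Y]=14/3, E[XY]=19
Cov(X,Y) = E[XY] - E[X]E[Y] = 19 - 5*14/3 = -13/3

-13/3


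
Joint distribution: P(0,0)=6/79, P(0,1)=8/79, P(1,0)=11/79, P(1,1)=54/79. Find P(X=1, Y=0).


Read from table: P(X=1, Y=0) = 11/79

11/79


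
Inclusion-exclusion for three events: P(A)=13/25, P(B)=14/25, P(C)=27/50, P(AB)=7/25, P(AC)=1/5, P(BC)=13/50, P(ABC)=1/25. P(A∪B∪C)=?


P(A∪B∪C) = P(A)+P(B)+P(C) - P(AB)-P(AC)-P(BC) + P(ABC)
= 13/25+14/25+27/50 - 7/25-1/5-13/50 + 1/25
= 23/25

23/25


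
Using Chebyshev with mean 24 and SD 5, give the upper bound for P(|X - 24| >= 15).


k = 15/5 = 3
Chebyshev: P(|X-mu| >= k*sigma) <= 1/k^2 = 1/3^2 = 1/9

1/9


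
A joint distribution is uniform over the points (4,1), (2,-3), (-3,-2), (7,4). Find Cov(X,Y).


E[X]=5/2, E[Y]=0, E[XY]=8
Cov(X,Y) = E[XY] - E[X]E[Y] = 8 - 5/2*0 = 8

8


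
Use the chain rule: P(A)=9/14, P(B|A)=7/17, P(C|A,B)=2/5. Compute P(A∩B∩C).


P(A∩B∩C) = P(A) * P(B|A) * P(C|A∩B)
= 9/14 * 7/17 * 2/5
= 9/34 * 2/5 = 9/85

9/85


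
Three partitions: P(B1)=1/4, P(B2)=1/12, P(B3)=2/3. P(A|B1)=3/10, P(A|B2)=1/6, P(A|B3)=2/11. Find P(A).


P(A) = P(A|B1)P(B1) + P(A|B2)P(B2) + P(A|B3)P(B3)
= 3/10*1/4 + 1/6*1/12 + 2/11*2/3
= 3/40 + 1/72 + 4/33 = 104/495

104/495


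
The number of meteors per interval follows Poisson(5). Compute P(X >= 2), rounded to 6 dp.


P(X>=2) = 1 - P(X<=1) = 1 - (e^(-5)*5^0/0! + e^(-5)*5^1/1!)
≈ 1 - (0.0067379470 + 0.0336897350)
= 1 - 0.0404276820 = 0.9595723180
≈ 0.959572

0.959572


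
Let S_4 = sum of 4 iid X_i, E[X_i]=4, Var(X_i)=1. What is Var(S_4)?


By independence, Var(S_n) = n*Var(X_1) = 4*1 = 4

4


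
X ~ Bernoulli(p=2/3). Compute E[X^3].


For Bernoulli: X in {0,1}
E[X^3] = 0^3*(1-2/3) + 1^3*2/3 = 2/3

2/3


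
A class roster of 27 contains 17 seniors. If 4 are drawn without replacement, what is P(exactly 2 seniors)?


P(X=2) = C(17,2)*C(10,2) / C(27,4)
= 136*45 / 17550
= 6120/17550 = 68/195

68/195


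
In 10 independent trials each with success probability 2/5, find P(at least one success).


P(at least one) = 1 - P(none)
P(none) = (1 - 2/5)^10 = (3/5)^10 = 59049/9765625
P(at least one) = 1 - 59049/9765625 = 9706576/9765625

9706576/9765625


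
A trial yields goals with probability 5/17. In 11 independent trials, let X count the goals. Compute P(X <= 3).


P(X<=3) = P(X=0) + P(X=1) + P(X=2) + P(X=3)
= 743008370688/34271896307633 + 3405455032320/34271896307633 + 7094697984000/34271896307633 + 8868372480000/34271896307633
= 20111533867008/34271896307633

20111533867008/34271896307633


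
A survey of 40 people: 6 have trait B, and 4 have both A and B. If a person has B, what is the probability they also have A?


P(A|B) = P(A∩B)/P(B) = (4/40)/(6/40) = 4/6 = 2/3

2/3


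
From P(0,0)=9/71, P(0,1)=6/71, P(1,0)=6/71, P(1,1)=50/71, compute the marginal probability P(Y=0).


P(Y=0) = P(0,0)+P(1,0) = 9/71 + 6/71 = 15/71

15/71


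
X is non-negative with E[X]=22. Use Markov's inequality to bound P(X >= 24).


Markov: P(X >= a) <= E[X]/a
P(X >= 24) <= 22/24 = 11/12

11/12


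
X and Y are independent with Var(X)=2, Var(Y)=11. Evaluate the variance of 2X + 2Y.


Independence => Cov(X,Y)=0
Var(2X + 2Y) = 2^2*Var(X) + 2^2*Var(Y)
= 4*2 + 4*11 = 52

52


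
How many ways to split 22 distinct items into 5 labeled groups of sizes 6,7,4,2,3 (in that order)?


22! = 1124000727777607680000
Denominator: 6!=720 * 7!=5040 * 4!=24 * 2!=2 * 3!=6
Coefficient = 1124000727777607680000 / 1045094400 = 1075501627200

1075501627200


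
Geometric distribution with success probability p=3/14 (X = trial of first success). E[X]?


For geometric (trials until first success), E[X] = 1/p = 1/(3/14) = 14/3

14/3


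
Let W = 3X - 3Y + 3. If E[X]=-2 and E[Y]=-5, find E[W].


E[3X - 3Y + 3] = 3*E[X] - 3*E[Y] + 3
= (3)*(-2) + (-3)*(-5) + (3)
= -6 + 15 + 3 = 12

12


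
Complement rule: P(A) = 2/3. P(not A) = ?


P(A') = 1 - P(A) = 1 - 2/3 = 1/3

1/3


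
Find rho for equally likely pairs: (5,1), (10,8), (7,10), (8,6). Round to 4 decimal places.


Cov(X,Y) = 3.8750, Var(X) = 3.2500, Var(Y) = 11.1875
rho = Cov/(sqrt(VarX)*sqrt(VarY)) = 0.6426

0.6426


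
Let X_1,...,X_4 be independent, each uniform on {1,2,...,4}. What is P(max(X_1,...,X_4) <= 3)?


P(max <= 3) = P(all X_i <= 3) = (P(X_1 <= 3))^4
= (3/4)^4 = 81/256

81/256


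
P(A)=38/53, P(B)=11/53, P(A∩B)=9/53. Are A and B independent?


P(A)*P(B) = 38/53*11/53 = 418/2809
P(A∩B) = 9/53 != 418/2809, so not independent

No, A and B are not independent


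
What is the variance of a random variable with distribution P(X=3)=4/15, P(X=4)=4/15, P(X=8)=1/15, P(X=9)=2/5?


E[X] = 6, E[X^2] = 130/3
Var(X) = E[X^2] - (E[X])^2 = 130/3 - (6)^2 = 22/3

22/3


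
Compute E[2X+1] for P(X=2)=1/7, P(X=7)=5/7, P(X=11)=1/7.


E[2X+1] = sum(g(x)*P(x))
= 5*1/7 + 15*5/7 + 23*1/7
= 103/7

103/7


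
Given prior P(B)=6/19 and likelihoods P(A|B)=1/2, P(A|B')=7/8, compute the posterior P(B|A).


P(A) = P(A|B)P(B) + P(A|B')P(B') = 1/2*6/19 + 7/8*13/19 = 115/152
P(B|A) = P(A|B)P(B)/P(A) = (3/19)/(115/152) = 24/115

24/115


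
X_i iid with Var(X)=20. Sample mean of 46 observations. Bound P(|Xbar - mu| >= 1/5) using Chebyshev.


Var(Xbar) = Var(X)/n = 20/46
Chebyshev: P(|Xbar-mu| >= 1/5) <= Var(Xbar)/(1/5)^2 = (10/23)/(1/25) = 250/23
Bound exceeds 1, so trivial bound: 1

1


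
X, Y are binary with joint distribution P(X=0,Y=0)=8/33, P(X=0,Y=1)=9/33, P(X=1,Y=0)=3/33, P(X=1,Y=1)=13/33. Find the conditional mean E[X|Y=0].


P(Y=0) = 11/33
E[X|Y=0] = (0*8 + 1*3)/11 = 3/11

3/11


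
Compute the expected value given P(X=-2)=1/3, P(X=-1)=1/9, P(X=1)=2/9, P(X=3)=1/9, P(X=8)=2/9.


E[X] = sum(x * P(x))
= -2*1/3 - 1*1/9 + 1*2/9 + 3*1/9 + 8*2/9
= 14/9

14/9


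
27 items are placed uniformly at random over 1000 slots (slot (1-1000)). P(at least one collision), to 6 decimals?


P(all different) = prod((1000-i)/1000 for i=0..26) = 0.701775
P(at least one match) = 1 - 0.701775 = 0.298225

0.298225


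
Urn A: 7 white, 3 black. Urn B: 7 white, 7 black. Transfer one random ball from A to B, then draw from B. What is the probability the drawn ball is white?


P(transfer white) = 7/10; P(transfer black) = 3/10
If white transferred: Urn II has 8 white of 15, so P(white|white moved) = 8/15
If black transferred: Urn II has 7 white of 15, so P(white|black moved) = 7/15
By total probability: P(white) = 7/10*8/15 + 3/10*7/15 = 77/150

77/150


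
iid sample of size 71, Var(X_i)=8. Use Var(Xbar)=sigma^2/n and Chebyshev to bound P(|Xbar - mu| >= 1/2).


Var(Xbar) = Var(X)/n = 8/71
Chebyshev: P(|Xbar-mu| >= 1/2) <= Var(Xbar)/(1/2)^2 = (8/71)/(1/4) = 32/71

32/71


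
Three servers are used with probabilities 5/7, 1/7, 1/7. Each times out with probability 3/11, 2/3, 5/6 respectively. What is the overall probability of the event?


P(A) = P(A|B1)P(B1) + P(A|B2)P(B2) + P(A|B3)P(B3)
= 3/11*5/7 + 2/3*1/7 + 5/6*1/7
= 15/77 + 2/21 + 5/42 = 9/22

9/22


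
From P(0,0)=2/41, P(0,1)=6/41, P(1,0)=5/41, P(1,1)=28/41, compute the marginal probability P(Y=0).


P(Y=0) = P(0,0)+P(1,0) = 2/41 + 5/41 = 7/41

7/41


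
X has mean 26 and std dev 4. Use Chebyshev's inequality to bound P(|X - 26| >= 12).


k = 12/4 = 3
Chebyshev: P(|X-mu| >= k*sigma) <= 1/k^2 = 1/3^2 = 1/9

1/9


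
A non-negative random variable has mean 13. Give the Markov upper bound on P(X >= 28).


Markov: P(X >= a) <= E[X]/a
P(X >= 28) <= 13/28

13/28


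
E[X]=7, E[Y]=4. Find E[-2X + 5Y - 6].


E[-2X + 5Y - 6] = -2*E[X] + 5*E[Y] - 6
= (-2)*(7) + (5)*(4) + (-6)
= -14 + 20 - 6 = 0

0


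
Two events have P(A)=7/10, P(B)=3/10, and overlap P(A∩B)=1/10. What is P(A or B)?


P(A∪B) = P(A) + P(B) - P(A∩B)
= 7/10 + 3/10 - 1/10 = 9/10

9/10


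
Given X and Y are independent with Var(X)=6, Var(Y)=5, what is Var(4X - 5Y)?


Independence => Cov(X,Y)=0
Var(4X - 5Y) = 4^2*Var(X) + (-5)^2*Var(Y)
= 16*6 + 25*5 = 221

221


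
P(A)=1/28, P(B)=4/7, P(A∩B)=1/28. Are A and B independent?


P(A)*P(B) = 1/28*4/7 = 1/49
P(A∩B) = 1/28 != 1/49, so not independent

No, A and B are not independent


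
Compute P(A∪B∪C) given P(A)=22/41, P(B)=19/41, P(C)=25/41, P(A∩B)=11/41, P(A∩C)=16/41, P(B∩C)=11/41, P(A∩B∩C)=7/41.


P(A∪B∪C) = P(A)+P(B)+P(C) - P(AB)-P(AC)-P(BC) + P(ABC)
= 22/41+19/41+25/41 - 11/41-16/41-11/41 + 7/41
= 35/41

35/41


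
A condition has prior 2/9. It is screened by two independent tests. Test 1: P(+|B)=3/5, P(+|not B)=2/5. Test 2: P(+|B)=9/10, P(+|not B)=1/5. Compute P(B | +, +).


After test 1: P(+) = 3/5*2/9 + 2/5*7/9 = 4/9
P(B|+) = (2/15)/(4/9) = 3/10
After test 2 (use post1 as new prior): P(+) = 9/10*3/10 + 1/5*7/10 = 41/100
P(B|+,+) = (27/100)/(41/100) = 27/41

27/41


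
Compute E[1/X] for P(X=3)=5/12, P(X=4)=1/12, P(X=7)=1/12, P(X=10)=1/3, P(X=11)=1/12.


E[1/X] = sum(g(x)*P(x))
= 1/3*5/12 + 1/4*1/12 + 1/7*1/12 + 1/10*1/3 + 1/11*1/12
= 11783/55440

11783/55440


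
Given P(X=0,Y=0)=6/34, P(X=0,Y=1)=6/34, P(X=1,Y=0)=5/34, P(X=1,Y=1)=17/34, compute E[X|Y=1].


P(Y=1) = 23/34
E[X|Y=1] = (0*6 + 1*17)/23 = 17/23

17/23


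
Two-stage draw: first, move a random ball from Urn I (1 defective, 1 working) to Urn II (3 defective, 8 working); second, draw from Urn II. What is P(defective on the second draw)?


P(transfer defective) = 1/2; P(transfer working) = 1/2
If defective transferred: Urn II has 4 defective of 12, so P(defective|defective moved) = 1/3
If working transferred: Urn II has 3 defective of 12, so P(defective|working moved) = 1/4
By total probability: P(defective) = 1/2*1/3 + 1/2*1/4 = 7/24

7/24


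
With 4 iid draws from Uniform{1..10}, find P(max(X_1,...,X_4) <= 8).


P(max <= 8) = P(all X_i <= 8) = (P(X_1 <= 8))^4
= (8/10)^4 = (4/5)^4 = 256/625

256/625


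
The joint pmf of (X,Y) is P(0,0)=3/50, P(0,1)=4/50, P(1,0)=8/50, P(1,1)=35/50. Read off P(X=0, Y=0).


Read from table: P(X=0, Y=0) = 3/50

3/50


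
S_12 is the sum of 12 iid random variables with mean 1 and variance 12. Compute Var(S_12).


By independence, Var(S_n) = n*Var(X_1) = 12*12 = 144

144


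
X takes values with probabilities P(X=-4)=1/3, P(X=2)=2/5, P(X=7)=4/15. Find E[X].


E[X] = sum(x * P(x))
= -4*1/3 + 2*2/5 + 7*4/15
= 4/3

4/3


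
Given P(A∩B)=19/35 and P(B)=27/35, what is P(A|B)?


P(A|B) = P(A∩B)/P(B) = (19/35)/(27/35) = 19/27

19/27


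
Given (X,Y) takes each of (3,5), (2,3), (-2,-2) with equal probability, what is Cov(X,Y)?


E[X]=1, E[Y]=2, E[XY]=25/3
Cov(X,Y) = E[XY] - E[X]E[Y] = 25/3 - 1*2 = 19/3

19/3


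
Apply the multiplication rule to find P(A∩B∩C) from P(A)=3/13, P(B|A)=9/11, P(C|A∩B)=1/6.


P(A∩B∩C) = P(A) * P(B|A) * P(C|A∩B)
= 3/13 * 9/11 * 1/6
= 27/143 * 1/6 = 9/286

9/286


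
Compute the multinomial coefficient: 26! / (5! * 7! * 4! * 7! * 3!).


26! = 403291461126605635584000000
Denominator: 5!=120 * 7!=5040 * 4!=24 * 7!=5040 * 3!=6
Coefficient = 403291461126605635584000000 / 438939648000 = 918785675808000

918785675808000


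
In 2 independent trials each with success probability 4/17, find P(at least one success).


P(at least one) = 1 - P(none)
P(none) = (1 - 4/17)^2 = (13/17)^2 = 169/289
P(at least one) = 1 - 169/289 = 120/289

120/289


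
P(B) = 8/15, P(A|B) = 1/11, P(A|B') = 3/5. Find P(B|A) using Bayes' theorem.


P(A) = P(A|B)P(B) + P(A|B')P(B') = 1/11*8/15 + 3/5*7/15 = 271/825
P(B|A) = P(A|B)P(B)/P(A) = (8/165)/(271/825) = 40/271

40/271


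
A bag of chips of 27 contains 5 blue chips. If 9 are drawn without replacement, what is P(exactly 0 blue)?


P(X=0) = C(5,0)*C(22,9) / C(27,9)
= 1*497420 / 4686825
= 497420/4686825 = 476/4485

476/4485


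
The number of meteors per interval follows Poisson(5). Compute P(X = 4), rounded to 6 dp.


P(X=4) = e^(-5) * 5^4 / 4!
≈ 0.006737946999 * 625 / 24
≈ 0.175467

0.175467


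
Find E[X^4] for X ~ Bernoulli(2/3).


For Bernoulli: X in {0,1}
E[X^4] = 0^4*(1-2/3) + 1^4*2/3 = 2/3

2/3


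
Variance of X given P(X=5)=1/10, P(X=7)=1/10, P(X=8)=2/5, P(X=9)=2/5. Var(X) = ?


E[X] = 8, E[X^2] = 327/5
Var(X) = E[X^2] - (E[X])^2 = 327/5 - (8)^2 = 7/5

7/5


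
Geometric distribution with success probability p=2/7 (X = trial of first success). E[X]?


For geometric (trials until first success), E[X] = 1/p = 1/(2/7) = 7/2

7/2


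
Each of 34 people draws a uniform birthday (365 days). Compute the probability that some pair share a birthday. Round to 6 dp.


P(all different) = prod((365-i)/365 for i=0..33) = 0.204683
P(at least one match) = 1 - 0.204683 = 0.795317

0.795317


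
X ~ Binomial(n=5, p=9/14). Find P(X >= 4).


P(X>=4) = P(X=4) + P(X=5)
= 164025/537824 + 59049/537824
= 111537/268912

111537/268912


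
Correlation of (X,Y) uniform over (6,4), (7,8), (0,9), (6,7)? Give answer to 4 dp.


Cov(X,Y) = -2.7500, Var(X) = 7.6875, Var(Y) = 3.5000
rho = Cov/(sqrt(VarX)*sqrt(VarY)) = -0.5302

-0.5302


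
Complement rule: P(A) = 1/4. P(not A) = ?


P(A') = 1 - P(A) = 1 - 1/4 = 3/4

3/4


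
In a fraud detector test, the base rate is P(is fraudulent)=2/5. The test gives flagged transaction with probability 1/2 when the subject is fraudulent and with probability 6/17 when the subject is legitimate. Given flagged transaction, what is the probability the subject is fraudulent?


P(A) = P(A|B)P(B) + P(A|B')P(B') = 1/2*2/5 + 6/17*3/5 = 7/17
P(B|A) = P(A|B)P(B)/P(A) = (1/5)/(7/17) = 17/35

17/35


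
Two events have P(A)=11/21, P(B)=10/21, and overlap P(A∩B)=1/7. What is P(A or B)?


P(A∪B) = P(A) + P(B) - P(A∩B)
= 11/21 + 10/21 - 1/7 = 6/7

6/7


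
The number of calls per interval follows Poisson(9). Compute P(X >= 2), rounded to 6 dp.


P(X>=2) = 1 - P(X<=1) = 1 - (e^(-9)*9^0/0! + e^(-9)*9^1/1!)
≈ 1 - (0.0001234098 + 0.0011106882)
= 1 - 0.0012340980 = 0.9987659020
≈ 0.998766

0.998766


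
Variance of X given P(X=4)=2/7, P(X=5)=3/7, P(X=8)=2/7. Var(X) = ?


E[X] = 39/7, E[X^2] = 235/7
Var(X) = E[X^2] - (E[X])^2 = 235/7 - (39/7)^2 = 124/49

124/49


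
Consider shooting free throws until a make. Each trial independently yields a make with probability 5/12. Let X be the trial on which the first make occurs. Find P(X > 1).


P(X > 1) = P(first 1 trials all fail) = (1-p)^1 = (7/12)^1 = 7/12

7/12


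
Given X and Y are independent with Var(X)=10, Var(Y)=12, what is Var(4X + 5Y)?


Independence => Cov(X,Y)=0
Var(4X + 5Y) = 4^2*Var(X) + 5^2*Var(Y)
= 16*10 + 25*12 = 460

460


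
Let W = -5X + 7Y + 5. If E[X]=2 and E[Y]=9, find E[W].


E[-5X + 7Y + 5] = -5*E[X] + 7*E[Y] + 5
= (-5)*(2) + (7)*(9) + (5)
= -10 + 63 + 5 = 58

58


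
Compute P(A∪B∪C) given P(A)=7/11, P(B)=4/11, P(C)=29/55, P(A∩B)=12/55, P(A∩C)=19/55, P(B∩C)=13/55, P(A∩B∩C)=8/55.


P(A∪B∪C) = P(A)+P(B)+P(C) - P(AB)-P(AC)-P(BC) + P(ABC)
= 7/11+4/11+29/55 - 12/55-19/55-13/55 + 8/55
= 48/55

48/55


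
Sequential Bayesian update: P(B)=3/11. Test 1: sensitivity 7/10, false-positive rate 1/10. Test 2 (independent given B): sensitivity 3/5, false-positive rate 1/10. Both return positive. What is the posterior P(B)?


After test 1: P(+) = 7/10*3/11 + 1/10*8/11 = 29/110
P(B|+) = (21/110)/(29/110) = 21/29
After test 2 (use post1 as new prior): P(+) = 3/5*21/29 + 1/10*8/29 = 67/145
P(B|+,+) = (63/145)/(67/145) = 63/67

63/67


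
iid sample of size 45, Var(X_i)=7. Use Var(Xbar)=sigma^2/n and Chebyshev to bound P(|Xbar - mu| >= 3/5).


Var(Xbar) = Var(X)/n = 7/45
Chebyshev: P(|Xbar-mu| >= 3/5) <= Var(Xbar)/(3/5)^2 = (7/45)/(9/25) = 35/81

35/81


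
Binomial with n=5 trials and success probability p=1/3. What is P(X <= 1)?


P(X<=1) = P(X=0) + P(X=1)
= 32/243 + 80/243
= 112/243

112/243


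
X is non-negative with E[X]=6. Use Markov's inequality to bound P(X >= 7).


Markov: P(X >= a) <= E[X]/a
P(X >= 7) <= 6/7

6/7


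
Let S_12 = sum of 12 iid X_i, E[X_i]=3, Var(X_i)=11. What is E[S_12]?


E[S_n] = n*E[X_1] = 12*3 = 36

36


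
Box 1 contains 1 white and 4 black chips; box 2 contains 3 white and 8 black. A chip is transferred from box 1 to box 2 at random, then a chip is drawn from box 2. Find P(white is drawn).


P(transfer white) = 1/5; P(transfer black) = 4/5
If white transferred: Urn II has 4 white of 12, so P(white|white moved) = 1/3
If black transferred: Urn II has 3 white of 12, so P(white|black moved) = 1/4
By total probability: P(white) = 1/5*1/3 + 4/5*1/4 = 4/15

4/15


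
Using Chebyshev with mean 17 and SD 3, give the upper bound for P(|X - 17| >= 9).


k = 9/3 = 3
Chebyshev: P(|X-mu| >= k*sigma) <= 1/k^2 = 1/3^2 = 1/9

1/9


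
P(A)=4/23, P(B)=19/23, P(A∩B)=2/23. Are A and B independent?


P(A)*P(B) = 4/23*19/23 = 76/529
P(A∩B) = 2/23 != 76/529, so not independent

No, A and B are not independent


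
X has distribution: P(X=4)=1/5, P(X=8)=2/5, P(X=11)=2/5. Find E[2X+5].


E[2X+5] = sum(g(x)*P(x))
= 13*1/5 + 21*2/5 + 27*2/5
= 109/5

109/5


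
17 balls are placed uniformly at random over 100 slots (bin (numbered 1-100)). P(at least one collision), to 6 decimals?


P(all different) = prod((100-i)/100 for i=0..16) = 0.236537
P(at least one match) = 1 - 0.236537 = 0.763463

0.763463


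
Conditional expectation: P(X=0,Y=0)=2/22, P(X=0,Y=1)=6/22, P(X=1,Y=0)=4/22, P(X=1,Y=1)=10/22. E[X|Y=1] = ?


P(Y=1) = 16/22
E[X|Y=1] = (0*6 + 1*10)/16 = 10/16 = 5/8

5/8


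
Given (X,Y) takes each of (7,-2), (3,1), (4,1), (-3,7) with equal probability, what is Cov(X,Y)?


E[X]=11/4, E[Y]=7/4, E[XY]=-7
Cov(X,Y) = E[XY] - E[X]E[Y] = -7 - 11/4*7/4 = -189/16

-189/16


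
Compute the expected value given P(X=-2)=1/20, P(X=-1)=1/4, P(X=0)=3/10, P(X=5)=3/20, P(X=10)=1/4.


E[X] = sum(x * P(x))
= -2*1/20 - 1*1/4 + 0*3/10 + 5*3/20 + 10*1/4
= 29/10

29/10


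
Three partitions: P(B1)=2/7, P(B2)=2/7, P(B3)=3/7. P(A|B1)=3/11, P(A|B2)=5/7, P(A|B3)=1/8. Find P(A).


P(A) = P(A|B1)P(B1) + P(A|B2)P(B2) + P(A|B3)P(B3)
= 3/11*2/7 + 5/7*2/7 + 1/8*3/7
= 6/77 + 10/49 + 3/56 = 1447/4312

1447/4312


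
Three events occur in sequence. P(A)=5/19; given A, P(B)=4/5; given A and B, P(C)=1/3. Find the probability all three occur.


P(A∩B∩C) = P(A) * P(B|A) * P(C|A∩B)
= 5/19 * 4/5 * 1/3
= 4/19 * 1/3 = 4/57

4/57


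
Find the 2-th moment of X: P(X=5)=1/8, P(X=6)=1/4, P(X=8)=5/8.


E[X^2] = sum(x^2 * P(x))
= 25*1/8 + 36*1/4 + 64*5/8
= 417/8

417/8


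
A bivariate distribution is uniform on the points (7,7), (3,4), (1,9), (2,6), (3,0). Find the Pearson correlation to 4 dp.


Cov(X,Y) = -0.2400, Var(X) = 4.1600, Var(Y) = 9.3600
rho = Cov/(sqrt(VarX)*sqrt(VarY)) = -0.0385

-0.0385


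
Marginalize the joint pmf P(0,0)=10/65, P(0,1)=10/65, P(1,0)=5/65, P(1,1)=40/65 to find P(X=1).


P(X=1) = P(1,0)+P(1,1) = 5/65 + 40/65 = 45/65 = 9/13

9/13


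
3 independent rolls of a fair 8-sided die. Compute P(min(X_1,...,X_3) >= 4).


P(min >= 4) = P(all X_i >= 4) = (P(X_1 >= 4))^3
= (5/8)^3 = 125/512

125/512


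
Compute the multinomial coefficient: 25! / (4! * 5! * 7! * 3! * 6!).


25! = 15511210043330985984000000
Denominator: 4!=24 * 5!=120 * 7!=5040 * 3!=6 * 6!=720
Coefficient = 15511210043330985984000000 / 62705664000 = 247365374256000

247365374256000


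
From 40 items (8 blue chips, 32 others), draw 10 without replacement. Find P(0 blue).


P(X=0) = C(8,0)*C(32,10) / C(40,10)
= 1*64512240 / 847660528
= 64512240/847660528 = 10005/131461

10005/131461


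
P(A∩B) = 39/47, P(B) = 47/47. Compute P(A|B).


P(A|B) = P(A∩B)/P(B) = (39/47)/(47/47) = 39/47

39/47


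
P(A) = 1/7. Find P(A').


P(A') = 1 - P(A) = 1 - 1/7 = 6/7

6/7


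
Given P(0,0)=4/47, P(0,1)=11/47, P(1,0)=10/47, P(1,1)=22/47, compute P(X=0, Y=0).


Read from table: P(X=0, Y=0) = 4/47

4/47


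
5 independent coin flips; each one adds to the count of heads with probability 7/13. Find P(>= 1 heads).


P(at least one) = 1 - P(none)
P(none) = (1 - 7/13)^5 = (6/13)^5 = 7776/371293
P(at least one) = 1 - 7776/371293 = 363517/371293

363517/371293


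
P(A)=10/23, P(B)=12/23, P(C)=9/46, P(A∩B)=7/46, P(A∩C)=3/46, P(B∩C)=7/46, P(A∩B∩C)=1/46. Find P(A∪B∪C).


P(A∪B∪C) = P(A)+P(B)+P(C) - P(AB)-P(AC)-P(BC) + P(ABC)
= 10/23+12/23+9/46 - 7/46-3/46-7/46 + 1/46
= 37/46

37/46


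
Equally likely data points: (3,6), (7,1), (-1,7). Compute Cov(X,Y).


E[X]=3, E[Y]=14/3, E[XY]=6
Cov(X,Y) = E[XY] - E[X]E[Y] = 6 - 3*14/3 = -8

-8


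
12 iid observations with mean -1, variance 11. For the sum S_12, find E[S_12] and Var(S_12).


E[S_n] = n*mu = 12*-1 = -12
Var(S_n) = n*sigma^2 = 12*11 = 132

E[S_12]=-12, Var(S_12)=132


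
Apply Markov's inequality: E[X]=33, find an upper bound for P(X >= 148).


Markov: P(X >= a) <= E[X]/a
P(X >= 148) <= 33/148

33/148


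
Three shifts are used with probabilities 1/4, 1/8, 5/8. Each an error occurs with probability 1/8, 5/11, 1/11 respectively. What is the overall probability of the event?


P(A) = P(A|B1)P(B1) + P(A|B2)P(B2) + P(A|B3)P(B3)
= 1/8*1/4 + 5/11*1/8 + 1/11*5/8
= 1/32 + 5/88 + 5/88 = 51/352

51/352


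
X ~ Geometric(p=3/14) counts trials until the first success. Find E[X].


For geometric (trials until first success), E[X] = 1/p = 1/(3/14) = 14/3

14/3


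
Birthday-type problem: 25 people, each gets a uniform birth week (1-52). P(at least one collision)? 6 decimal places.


P(all different) = prod((52-i)/52 for i=0..24) = 0.000932
P(at least one match) = 1 - 0.000932 = 0.999068

0.999068


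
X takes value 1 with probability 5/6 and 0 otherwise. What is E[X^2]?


For Bernoulli: X in {0,1}
E[X^2] = 0^2*(1-5/6) + 1^2*5/6 = 5/6

5/6


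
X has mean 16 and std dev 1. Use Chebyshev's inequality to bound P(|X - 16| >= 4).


k = 4/1 = 4
Chebyshev: P(|X-mu| >= k*sigma) <= 1/k^2 = 1/4^2 = 1/16

1/16


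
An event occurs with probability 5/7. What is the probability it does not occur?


P(A') = 1 - P(A) = 1 - 5/7 = 2/7

2/7


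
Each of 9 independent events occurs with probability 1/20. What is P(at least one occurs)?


P(at least one) = 1 - P(none)
P(none) = (1 - 1/20)^9 = (19/20)^9 = 322687697779/512000000000
P(at least one) = 1 - 322687697779/512000000000 = 189312302221/512000000000

189312302221/512000000000


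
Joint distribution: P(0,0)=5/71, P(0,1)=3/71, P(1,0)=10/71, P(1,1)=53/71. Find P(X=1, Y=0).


Read from table: P(X=1, Y=0) = 10/71

10/71


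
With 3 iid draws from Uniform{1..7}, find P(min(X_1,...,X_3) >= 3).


P(min >= 3) = P(all X_i >= 3) = (P(X_1 >= 3))^3
= (5/7)^3 = 125/343

125/343


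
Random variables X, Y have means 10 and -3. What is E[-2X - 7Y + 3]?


E[-2X - 7Y + 3] = -2*E[X] - 7*E[Y] + 3
= (-2)*(10) + (-7)*(-3) + (3)
= -20 + 21 + 3 = 4

4


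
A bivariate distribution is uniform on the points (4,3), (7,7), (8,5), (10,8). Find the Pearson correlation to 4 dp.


Cov(X,Y) = 3.5625, Var(X) = 4.6875, Var(Y) = 3.6875
rho = Cov/(sqrt(VarX)*sqrt(VarY)) = 0.8569

0.8569


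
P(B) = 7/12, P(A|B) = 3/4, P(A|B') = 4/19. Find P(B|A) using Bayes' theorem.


P(A) = P(A|B)P(B) + P(A|B')P(B') = 3/4*7/12 + 4/19*5/12 = 479/912
P(B|A) = P(A|B)P(B)/P(A) = (7/16)/(479/912) = 399/479

399/479


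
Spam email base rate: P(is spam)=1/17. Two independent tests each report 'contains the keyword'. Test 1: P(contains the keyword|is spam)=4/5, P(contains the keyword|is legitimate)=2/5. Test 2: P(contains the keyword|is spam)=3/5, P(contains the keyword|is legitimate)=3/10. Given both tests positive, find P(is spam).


After test 1: P(+) = 4/5*1/17 + 2/5*16/17 = 36/85
P(B|+) = (4/85)/(36/85) = 1/9
After test 2 (use post1 as new prior): P(+) = 3/5*1/9 + 3/10*8/9 = 1/3
P(B|+,+) = (1/15)/(1/3) = 1/5

1/5


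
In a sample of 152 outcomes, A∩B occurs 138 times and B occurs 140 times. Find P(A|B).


P(A|B) = P(A∩B)/P(B) = (138/152)/(140/152) = 138/140 = 69/70

69/70


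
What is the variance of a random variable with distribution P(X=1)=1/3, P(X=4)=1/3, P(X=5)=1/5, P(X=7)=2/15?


E[X] = 18/5, E[X^2] = 86/5
Var(X) = E[X^2] - (E[X])^2 = 86/5 - (18/5)^2 = 106/25

106/25


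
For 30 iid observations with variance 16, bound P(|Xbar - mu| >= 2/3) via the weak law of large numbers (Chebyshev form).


Var(Xbar) = Var(X)/n = 16/30
Chebyshev: P(|Xbar-mu| >= 2/3) <= Var(Xbar)/(2/3)^2 = (8/15)/(4/9) = 6/5
Bound exceeds 1, so trivial bound: 1

1


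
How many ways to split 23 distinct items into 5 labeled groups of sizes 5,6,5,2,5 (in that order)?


23! = 25852016738884976640000
Denominator: 5!=120 * 6!=720 * 5!=120 * 2!=2 * 5!=120
Coefficient = 25852016738884976640000 / 2488320000 = 10389345718752

10389345718752


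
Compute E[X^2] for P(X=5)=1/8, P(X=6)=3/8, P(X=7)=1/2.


E[X^2] = sum(g(x)*P(x))
= 25*1/8 + 36*3/8 + 49*1/2
= 329/8

329/8


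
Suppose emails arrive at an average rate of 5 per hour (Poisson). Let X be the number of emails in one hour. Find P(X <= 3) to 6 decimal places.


P(X<=3) = e^(-5)*5^0/0! + e^(-5)*5^1/1! + e^(-5)*5^2/2! + e^(-5)*5^3/3!
≈ 0.0067379470 + 0.0336897350 + 0.0842243375 + 0.1403738958
= 0.2650259153
≈ 0.265026

0.265026
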